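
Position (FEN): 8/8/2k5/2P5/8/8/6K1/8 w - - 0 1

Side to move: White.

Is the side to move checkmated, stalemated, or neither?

neither

White to move; white king on g2.
In check: no.
Legal moves for White: Kh3, Kg3, Kf3, Kh2, Kf2, Kh1, Kg1, Kf1.
White has 8 legal moves and is not in check → neither.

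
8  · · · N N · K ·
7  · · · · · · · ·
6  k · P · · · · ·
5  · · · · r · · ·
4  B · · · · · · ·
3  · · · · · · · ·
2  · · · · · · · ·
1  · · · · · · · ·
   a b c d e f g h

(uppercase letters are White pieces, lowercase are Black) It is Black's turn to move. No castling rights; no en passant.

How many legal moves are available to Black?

17

Black to move; king on a6.
In check: no.
Legal moves: Ka7, Kb6, Ka5, Rxe8+, Re7, Re6, Rh5, Rg5+, Rf5, Rd5, Rc5, Rb5, Ra5, Re4, Re3, Re2, Re1.
Count: 17.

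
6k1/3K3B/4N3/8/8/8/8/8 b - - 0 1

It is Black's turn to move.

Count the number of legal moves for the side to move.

Black to move; king on g8.
In check: yes, from the white bishop on h7.
Legal moves: Kh8, Kxh7, Kf7.
Count: 3.

3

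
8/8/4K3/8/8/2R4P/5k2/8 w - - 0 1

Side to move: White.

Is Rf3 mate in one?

After Rf3: black king on f2; in check: yes, from the white rook on f3.
Black has 5 legal replies: Kxf3, Kg2, Ke2, Kg1, Ke1.
In check but a legal move exists → not checkmate.

no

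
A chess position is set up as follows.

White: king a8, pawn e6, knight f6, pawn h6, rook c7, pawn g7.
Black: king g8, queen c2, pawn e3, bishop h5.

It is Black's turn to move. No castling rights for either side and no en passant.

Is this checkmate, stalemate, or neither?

checkmate

Black to move; black king on g8.
In check: yes, from the white knight on f6.
King squares — f7: attacked by Pe6; g7: attacked by Ph6; h7: attacked by Nf6; f8: attacked by Pg7; h8: attacked by Pg7.
Legal moves for Black: none.
In check with no legal moves → checkmate.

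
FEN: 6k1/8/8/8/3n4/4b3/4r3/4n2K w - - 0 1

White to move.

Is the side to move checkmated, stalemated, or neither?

stalemate

White to move; white king on h1.
In check: no.
King squares — g1: attacked by Be3; g2: attacked by Ne1; h2: attacked by Re2.
Legal moves for White: none.
Not in check and no legal moves → stalemate.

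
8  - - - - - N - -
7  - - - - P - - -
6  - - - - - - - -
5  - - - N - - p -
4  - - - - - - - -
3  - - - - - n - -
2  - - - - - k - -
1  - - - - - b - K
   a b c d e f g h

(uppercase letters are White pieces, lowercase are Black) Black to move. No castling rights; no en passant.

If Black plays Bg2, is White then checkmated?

yes

After Bg2: white king on h1; in check: yes, from the black bishop on g2.
King squares — g1: attacked by Kf2; g2: attacked by Kf2; h2: attacked by Nf3.
White has no legal moves → checkmate.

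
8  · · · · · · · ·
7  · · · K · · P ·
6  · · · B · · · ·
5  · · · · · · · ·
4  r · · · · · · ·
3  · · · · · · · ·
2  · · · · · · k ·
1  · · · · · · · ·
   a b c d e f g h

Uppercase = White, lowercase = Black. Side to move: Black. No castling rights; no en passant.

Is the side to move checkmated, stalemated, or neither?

neither

Black to move; black king on g2.
In check: no.
Legal moves for Black include: Ra8, Ra7+, Ra6, Ra5, Rh4, Rg4, Rf4, Re4, Rd4, Rc4, Rb4, Ra3, Ra2, Ra1, Kh3, Kf3, Kf2, Kh1, ... (list truncated; more exist).
Black has legal moves and is not in check → neither.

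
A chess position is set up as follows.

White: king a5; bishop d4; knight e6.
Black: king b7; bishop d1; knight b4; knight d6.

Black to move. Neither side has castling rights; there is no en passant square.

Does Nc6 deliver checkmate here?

After Nc6: white king on a5; in check: yes, from the black knight on c6.
King squares — a4: attacked by Bd1; b4: attacked by Nc6; b5: attacked by Nd6; a6: attacked by Kb7; b6: attacked by Kb7.
White has no legal moves → checkmate.

yes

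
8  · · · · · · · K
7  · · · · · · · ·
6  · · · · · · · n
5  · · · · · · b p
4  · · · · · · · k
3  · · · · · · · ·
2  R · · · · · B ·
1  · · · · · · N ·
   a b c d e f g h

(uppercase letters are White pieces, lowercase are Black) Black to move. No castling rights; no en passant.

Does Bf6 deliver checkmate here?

After Bf6: white king on h8; in check: yes, from the black bishop on f6.
White has 1 legal reply: Kh7.
In check but a legal move exists → not checkmate.

no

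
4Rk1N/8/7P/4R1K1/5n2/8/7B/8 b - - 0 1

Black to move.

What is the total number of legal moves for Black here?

Black to move; king on f8.
In check: yes, from the white rook on e8.
Legal moves: none.
Count: 0.

0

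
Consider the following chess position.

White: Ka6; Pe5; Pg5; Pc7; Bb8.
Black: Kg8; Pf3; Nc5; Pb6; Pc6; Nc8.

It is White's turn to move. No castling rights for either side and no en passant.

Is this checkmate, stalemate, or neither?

checkmate

White to move; white king on a6.
In check: yes, from the black knight on c5.
King squares — a5: attacked by Pb6; b5: attacked by Pc6; b6: attacked by Nc8; a7: attacked by Nc8; b7: attacked by Nc5.
Legal moves for White: none.
In check with no legal moves → checkmate.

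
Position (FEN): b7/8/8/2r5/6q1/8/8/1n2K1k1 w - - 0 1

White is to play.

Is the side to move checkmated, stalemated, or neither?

stalemate

White to move; white king on e1.
In check: no.
King squares — d1: attacked by Qg4; f1: attacked by Kg1; d2: attacked by Nb1; e2: attacked by Qg4; f2: attacked by Kg1.
Legal moves for White: none.
Not in check and no legal moves → stalemate.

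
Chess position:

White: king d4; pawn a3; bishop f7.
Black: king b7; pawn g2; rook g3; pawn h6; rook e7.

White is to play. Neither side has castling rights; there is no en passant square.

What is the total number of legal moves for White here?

White to move; king on d4.
In check: no.
Legal moves: Bg8, Be8, Bg6, Be6, Bh5, Bd5+, Bc4, Bb3, Ba2, Kd5, Kc5, Kc4, a4.
Count: 13.

13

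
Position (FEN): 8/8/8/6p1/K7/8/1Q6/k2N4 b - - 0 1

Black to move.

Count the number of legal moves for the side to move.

0

Black to move; king on a1.
In check: yes, from the white queen on b2.
Legal moves: none.
Count: 0.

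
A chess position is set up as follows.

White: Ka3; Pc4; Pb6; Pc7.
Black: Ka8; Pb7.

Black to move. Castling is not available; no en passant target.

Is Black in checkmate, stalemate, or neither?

stalemate

Black to move; black king on a8.
In check: no.
King squares — a7: attacked by Pb6; b7: own pawn; b8: attacked by Pc7.
Legal moves for Black: none.
Not in check and no legal moves → stalemate.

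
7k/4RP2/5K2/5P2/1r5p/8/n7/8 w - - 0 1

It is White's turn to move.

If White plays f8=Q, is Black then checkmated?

After f8=Q: black king on h8; in check: yes, from the white queen on f8.
King squares — g7: attacked by Kf6; h7: attacked by Re7; g8: attacked by Qf8.
Black has no legal moves → checkmate.

yes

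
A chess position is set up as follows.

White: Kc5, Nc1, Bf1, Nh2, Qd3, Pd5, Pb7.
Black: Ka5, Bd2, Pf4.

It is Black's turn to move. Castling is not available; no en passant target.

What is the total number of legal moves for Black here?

Black to move; king on a5.
In check: no.
Legal moves: Ka4, Bb4+, Be3+, Bc3, Be1, Bxc1, f3.
Count: 7.

7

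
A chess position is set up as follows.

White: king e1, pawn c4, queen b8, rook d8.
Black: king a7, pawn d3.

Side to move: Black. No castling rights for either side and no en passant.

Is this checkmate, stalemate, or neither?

neither

Black to move; black king on a7.
In check: yes, from the white queen on b8.
Legal moves for Black: Ka6.
Black is in check but has 1 legal move → neither.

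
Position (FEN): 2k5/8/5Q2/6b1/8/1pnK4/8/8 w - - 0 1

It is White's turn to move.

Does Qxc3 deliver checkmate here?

After Qxc3: black king on c8; in check: yes, from the white queen on c3.
Black has 4 legal replies: Kd8, Kb8, Kd7, Kb7.
In check but a legal move exists → not checkmate.

no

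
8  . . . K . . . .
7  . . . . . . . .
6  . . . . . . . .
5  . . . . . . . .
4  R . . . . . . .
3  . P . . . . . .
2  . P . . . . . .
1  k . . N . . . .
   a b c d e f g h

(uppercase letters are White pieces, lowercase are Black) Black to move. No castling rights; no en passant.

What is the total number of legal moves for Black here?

Black to move; king on a1.
In check: yes, from the white rook on a4.
Legal moves: Kb1.
Count: 1.

1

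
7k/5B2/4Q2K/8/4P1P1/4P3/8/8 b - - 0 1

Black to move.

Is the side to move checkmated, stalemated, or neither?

stalemate

Black to move; black king on h8.
In check: no.
King squares — g7: attacked by Kh6; h7: attacked by Kh6; g8: attacked by Bf7.
Legal moves for Black: none.
Not in check and no legal moves → stalemate.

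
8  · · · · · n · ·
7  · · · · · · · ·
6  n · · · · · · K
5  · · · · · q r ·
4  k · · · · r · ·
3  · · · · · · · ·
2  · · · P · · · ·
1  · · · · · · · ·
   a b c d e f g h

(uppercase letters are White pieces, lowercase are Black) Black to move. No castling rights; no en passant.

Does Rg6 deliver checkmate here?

After Rg6: white king on h6; in check: yes, from the black rook on g6.
King squares — g5: attacked by Qf5; h5: attacked by Qf5; g6: attacked by Qf5; g7: attacked by Rg6; h7: attacked by Nf8.
White has no legal moves → checkmate.

yes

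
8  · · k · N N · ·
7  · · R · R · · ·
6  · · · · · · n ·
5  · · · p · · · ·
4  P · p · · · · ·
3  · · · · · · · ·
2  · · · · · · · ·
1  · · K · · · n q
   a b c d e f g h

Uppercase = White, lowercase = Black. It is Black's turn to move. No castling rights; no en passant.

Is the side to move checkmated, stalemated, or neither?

Black to move; black king on c8.
In check: yes, from the white rook on c7.
King squares — b7: attacked by Rc7; c7: attacked by Re7; d7: attacked by Rc7; b8: available; d8: available.
Legal moves for Black: Kd8, Kb8.
Black is in check but has 2 legal moves → neither.

neither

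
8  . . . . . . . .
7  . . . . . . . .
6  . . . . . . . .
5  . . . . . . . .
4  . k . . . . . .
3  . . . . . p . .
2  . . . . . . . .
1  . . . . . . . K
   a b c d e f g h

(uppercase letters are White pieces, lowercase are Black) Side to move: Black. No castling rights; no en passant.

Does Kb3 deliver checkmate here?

no

After Kb3: white king on h1; in check: no.
White is not in check, so this cannot be checkmate.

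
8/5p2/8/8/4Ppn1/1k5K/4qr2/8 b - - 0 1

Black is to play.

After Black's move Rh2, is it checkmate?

After Rh2: white king on h3; in check: yes, from the black rook on h2.
King squares — g2: attacked by Qe2; h2: attacked by Qe2; g3: attacked by Pf4; g4: attacked by Qe2; h4: attacked by Rh2.
White has no legal moves → checkmate.

yes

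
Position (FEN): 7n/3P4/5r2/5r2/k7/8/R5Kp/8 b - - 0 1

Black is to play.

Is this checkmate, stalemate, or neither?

neither

Black to move; black king on a4.
In check: yes, from the white rook on a2.
King squares — a3: attacked by Ra2; b3: available; b4: available; a5: attacked by Ra2; b5: available.
Legal moves for Black: Kb5, Kb4, Kb3.
Black is in check but has 3 legal moves → neither.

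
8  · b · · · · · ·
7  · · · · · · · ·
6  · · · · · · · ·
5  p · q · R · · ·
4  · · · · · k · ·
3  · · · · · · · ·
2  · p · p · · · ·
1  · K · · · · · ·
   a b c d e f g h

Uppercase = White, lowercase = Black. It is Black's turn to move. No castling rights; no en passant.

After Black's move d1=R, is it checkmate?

no

After d1=R: white king on b1; in check: yes, from the black rook on d1.
White has 2 legal replies: Kxb2, Ka2.
In check but a legal move exists → not checkmate.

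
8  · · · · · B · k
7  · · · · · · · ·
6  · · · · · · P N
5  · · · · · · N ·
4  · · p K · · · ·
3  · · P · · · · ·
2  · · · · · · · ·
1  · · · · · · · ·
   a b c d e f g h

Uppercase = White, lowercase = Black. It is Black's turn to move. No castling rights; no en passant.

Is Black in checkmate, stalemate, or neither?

stalemate

Black to move; black king on h8.
In check: no.
King squares — g7: attacked by Bf8; h7: attacked by Ng5; g8: attacked by Nh6.
Legal moves for Black: none.
Not in check and no legal moves → stalemate.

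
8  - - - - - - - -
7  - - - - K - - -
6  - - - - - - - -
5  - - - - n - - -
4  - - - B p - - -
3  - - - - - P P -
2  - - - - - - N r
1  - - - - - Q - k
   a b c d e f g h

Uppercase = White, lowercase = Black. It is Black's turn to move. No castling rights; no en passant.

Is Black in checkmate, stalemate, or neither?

Black to move; black king on h1.
In check: yes, from the white queen on f1.
King squares — g1: attacked by Qf1; g2: attacked by Qf1; h2: own rook.
Legal moves for Black: none.
In check with no legal moves → checkmate.

checkmate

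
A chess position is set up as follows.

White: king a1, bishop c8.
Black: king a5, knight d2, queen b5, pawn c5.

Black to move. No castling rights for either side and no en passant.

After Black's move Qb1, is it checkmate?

yes

After Qb1: white king on a1; in check: yes, from the black queen on b1.
King squares — b1: attacked by Nd2; a2: attacked by Qb1; b2: attacked by Qb1.
White has no legal moves → checkmate.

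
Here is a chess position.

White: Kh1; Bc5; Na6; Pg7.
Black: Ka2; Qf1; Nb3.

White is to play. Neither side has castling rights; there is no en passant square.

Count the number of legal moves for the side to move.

White to move; king on h1.
In check: yes, from the black queen on f1.
Legal moves: Kh2, Bg1.
Count: 2.

2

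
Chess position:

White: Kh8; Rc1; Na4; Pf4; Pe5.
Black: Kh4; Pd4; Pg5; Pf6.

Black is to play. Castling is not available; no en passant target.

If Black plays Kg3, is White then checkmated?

After Kg3: white king on h8; in check: no.
White is not in check, so this cannot be checkmate.

no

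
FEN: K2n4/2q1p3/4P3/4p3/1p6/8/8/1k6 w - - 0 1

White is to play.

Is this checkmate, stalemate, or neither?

stalemate

White to move; white king on a8.
In check: no.
King squares — a7: attacked by Qc7; b7: attacked by Qc7; b8: attacked by Qc7.
Legal moves for White: none.
Not in check and no legal moves → stalemate.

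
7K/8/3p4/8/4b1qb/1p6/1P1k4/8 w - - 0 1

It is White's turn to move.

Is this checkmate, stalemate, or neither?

White to move; white king on h8.
In check: no.
King squares — g7: attacked by Qg4; h7: attacked by Be4; g8: attacked by Qg4.
Legal moves for White: none.
Not in check and no legal moves → stalemate.

stalemate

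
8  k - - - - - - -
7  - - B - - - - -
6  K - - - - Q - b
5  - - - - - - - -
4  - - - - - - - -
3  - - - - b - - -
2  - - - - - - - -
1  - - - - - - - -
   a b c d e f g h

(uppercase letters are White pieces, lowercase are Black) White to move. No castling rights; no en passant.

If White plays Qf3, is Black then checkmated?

yes

After Qf3: black king on a8; in check: yes, from the white queen on f3.
King squares — a7: attacked by Ka6; b7: attacked by Qf3; b8: attacked by Bc7.
Black has no legal moves → checkmate.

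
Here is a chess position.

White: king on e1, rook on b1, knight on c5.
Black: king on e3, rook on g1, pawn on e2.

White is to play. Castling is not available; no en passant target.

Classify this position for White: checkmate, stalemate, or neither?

White to move; white king on e1.
In check: yes, from the black rook on g1.
King squares — d1: attacked by Rg1; f1: attacked by Rg1; d2: attacked by Ke3; e2: attacked by Ke3; f2: attacked by Ke3.
Legal moves for White: none.
In check with no legal moves → checkmate.

checkmate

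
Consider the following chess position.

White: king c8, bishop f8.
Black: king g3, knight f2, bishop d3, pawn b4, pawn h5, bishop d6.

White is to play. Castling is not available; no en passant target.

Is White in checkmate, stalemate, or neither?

neither

White to move; white king on c8.
In check: no.
Legal moves for White: Bg7, Be7, Bh6, Bxd6+, Kd8, Kd7, Kb7.
White has 7 legal moves and is not in check → neither.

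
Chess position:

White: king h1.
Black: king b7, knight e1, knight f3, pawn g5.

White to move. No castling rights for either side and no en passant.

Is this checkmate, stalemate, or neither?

White to move; white king on h1.
In check: no.
King squares — g1: attacked by Nf3; g2: attacked by Ne1; h2: attacked by Nf3.
Legal moves for White: none.
Not in check and no legal moves → stalemate.

stalemate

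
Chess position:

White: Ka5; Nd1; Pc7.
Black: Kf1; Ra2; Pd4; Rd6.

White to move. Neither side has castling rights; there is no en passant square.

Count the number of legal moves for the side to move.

2

White to move; king on a5.
In check: yes, from the black rook on a2.
Legal moves: Kb5, Kb4.
Count: 2.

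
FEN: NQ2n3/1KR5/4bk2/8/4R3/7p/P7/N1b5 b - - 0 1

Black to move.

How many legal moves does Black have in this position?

Black to move; king on f6.
In check: no.
Legal moves: Ng7, Nxc7, Nd6+, Kg6, Kg5, Kf5, Bg8, Bc8+, Bf7, Bd7, Bf5, Bd5+, Bg4, Bc4, Bb3, Bxa2, Bh6, Bg5, Bf4, Be3, Ba3, Bd2, Bb2, h2.
Count: 24.

24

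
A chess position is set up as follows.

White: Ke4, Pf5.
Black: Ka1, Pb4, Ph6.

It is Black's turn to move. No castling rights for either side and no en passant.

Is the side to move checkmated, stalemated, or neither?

neither

Black to move; black king on a1.
In check: no.
Legal moves for Black: Kb2, Ka2, Kb1, h5, b3.
Black has 5 legal moves and is not in check → neither.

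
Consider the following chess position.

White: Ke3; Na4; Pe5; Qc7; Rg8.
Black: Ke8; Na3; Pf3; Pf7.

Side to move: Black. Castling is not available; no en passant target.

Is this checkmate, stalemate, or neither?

checkmate

Black to move; black king on e8.
In check: yes, from the white rook on g8.
King squares — d7: attacked by Qc7; e7: attacked by Qc7; f7: own pawn; d8: attacked by Qc7; f8: attacked by Rg8.
Legal moves for Black: none.
In check with no legal moves → checkmate.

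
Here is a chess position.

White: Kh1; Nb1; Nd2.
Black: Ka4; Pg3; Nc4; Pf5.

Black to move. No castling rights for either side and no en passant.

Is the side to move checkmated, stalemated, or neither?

Black to move; black king on a4.
In check: no.
Legal moves for Black: Nd6, Nb6, Ne5, Na5, Ne3, Na3, Nxd2, Nb2, Kb5, Ka5, Kb4, f4, g2+.
Black has 13 legal moves and is not in check → neither.

neither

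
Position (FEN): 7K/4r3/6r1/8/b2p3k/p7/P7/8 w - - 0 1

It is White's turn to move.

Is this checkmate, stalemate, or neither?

White to move; white king on h8.
In check: no.
King squares — g7: attacked by Rg6; h7: attacked by Re7; g8: attacked by Rg6.
Legal moves for White: none.
Not in check and no legal moves → stalemate.

stalemate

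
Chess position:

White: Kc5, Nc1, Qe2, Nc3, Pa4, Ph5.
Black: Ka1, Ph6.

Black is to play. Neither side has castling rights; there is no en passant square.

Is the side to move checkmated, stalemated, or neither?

stalemate

Black to move; black king on a1.
In check: no.
King squares — b1: attacked by Nc3; a2: attacked by Nc1; b2: attacked by Qe2.
Legal moves for Black: none.
Not in check and no legal moves → stalemate.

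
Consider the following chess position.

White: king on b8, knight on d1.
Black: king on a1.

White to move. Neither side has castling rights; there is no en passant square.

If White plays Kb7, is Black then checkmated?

no

After Kb7: black king on a1; in check: no.
Black is not in check, so this cannot be checkmate.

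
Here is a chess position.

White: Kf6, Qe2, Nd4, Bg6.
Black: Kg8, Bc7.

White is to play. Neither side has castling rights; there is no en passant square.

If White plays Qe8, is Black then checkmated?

yes

After Qe8: black king on g8; in check: yes, from the white queen on e8.
King squares — f7: attacked by Kf6; g7: attacked by Kf6; h7: attacked by Bg6; f8: attacked by Qe8; h8: attacked by Qe8.
Black has no legal moves → checkmate.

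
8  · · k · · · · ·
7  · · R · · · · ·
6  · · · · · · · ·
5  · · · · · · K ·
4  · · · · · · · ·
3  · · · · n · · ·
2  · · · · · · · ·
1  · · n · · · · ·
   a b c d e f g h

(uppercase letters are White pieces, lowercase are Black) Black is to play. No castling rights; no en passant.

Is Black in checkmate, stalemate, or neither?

neither

Black to move; black king on c8.
In check: yes, from the white rook on c7.
Legal moves for Black: Kd8, Kb8, Kxc7.
Black is in check but has 3 legal moves → neither.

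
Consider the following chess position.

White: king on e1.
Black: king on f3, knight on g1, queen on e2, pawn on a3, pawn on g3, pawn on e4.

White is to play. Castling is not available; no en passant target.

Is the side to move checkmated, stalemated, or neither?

checkmate

White to move; white king on e1.
In check: yes, from the black queen on e2.
King squares — d1: attacked by Qe2; f1: attacked by Qe2; d2: attacked by Qe2; e2: attacked by Ng1; f2: attacked by Qe2.
Legal moves for White: none.
In check with no legal moves → checkmate.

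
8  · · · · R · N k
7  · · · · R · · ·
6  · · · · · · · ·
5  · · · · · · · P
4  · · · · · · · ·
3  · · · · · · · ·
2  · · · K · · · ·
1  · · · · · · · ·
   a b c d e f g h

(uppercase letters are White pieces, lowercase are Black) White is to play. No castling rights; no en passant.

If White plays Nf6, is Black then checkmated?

After Nf6: black king on h8; in check: yes, from the white rook on e8.
King squares — g7: attacked by Re7; h7: attacked by Nf6; g8: attacked by Nf6.
Black has no legal moves → checkmate.

yes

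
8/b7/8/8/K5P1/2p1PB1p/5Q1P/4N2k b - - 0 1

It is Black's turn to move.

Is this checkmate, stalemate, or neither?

checkmate

Black to move; black king on h1.
In check: yes, from the white bishop on f3.
King squares — g1: attacked by Qf2; g2: attacked by Ne1; h2: attacked by Qf2.
Legal moves for Black: none.
In check with no legal moves → checkmate.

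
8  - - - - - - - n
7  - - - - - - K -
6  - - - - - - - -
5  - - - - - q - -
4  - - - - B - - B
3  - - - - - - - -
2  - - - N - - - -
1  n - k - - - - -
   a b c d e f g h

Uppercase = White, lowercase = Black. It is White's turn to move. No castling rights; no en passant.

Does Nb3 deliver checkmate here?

no

After Nb3: black king on c1; in check: yes, from the white knight on b3.
Black has 3 legal replies: Kb2, Kd1, Nxb3.
In check but a legal move exists → not checkmate.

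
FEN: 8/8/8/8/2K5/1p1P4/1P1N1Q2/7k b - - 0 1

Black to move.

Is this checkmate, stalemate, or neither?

Black to move; black king on h1.
In check: no.
King squares — g1: attacked by Qf2; g2: attacked by Qf2; h2: attacked by Qf2.
Legal moves for Black: none.
Not in check and no legal moves → stalemate.

stalemate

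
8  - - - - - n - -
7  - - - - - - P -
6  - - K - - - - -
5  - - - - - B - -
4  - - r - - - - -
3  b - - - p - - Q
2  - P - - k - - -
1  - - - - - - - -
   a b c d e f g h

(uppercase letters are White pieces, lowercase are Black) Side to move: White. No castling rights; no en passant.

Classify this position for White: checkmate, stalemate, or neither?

White to move; white king on c6.
In check: yes, from the black rook on c4.
Legal moves for White: Kb7, Kb6, Kd5, Kb5.
White is in check but has 4 legal moves → neither.

neither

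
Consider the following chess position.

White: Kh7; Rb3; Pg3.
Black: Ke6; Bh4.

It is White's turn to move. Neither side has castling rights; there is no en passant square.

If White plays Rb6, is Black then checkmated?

After Rb6: black king on e6; in check: yes, from the white rook on b6.
Black has 6 legal replies: Kf7, Ke7, Kd7, Kf5, Ke5, Kd5.
In check but a legal move exists → not checkmate.

no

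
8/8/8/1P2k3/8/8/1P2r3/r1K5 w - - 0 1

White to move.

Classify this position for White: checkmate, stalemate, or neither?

White to move; white king on c1.
In check: yes, from the black rook on a1.
King squares — b1: attacked by Ra1; d1: attacked by Ra1; b2: own pawn; c2: attacked by Re2; d2: attacked by Re2.
Legal moves for White: none.
In check with no legal moves → checkmate.

checkmate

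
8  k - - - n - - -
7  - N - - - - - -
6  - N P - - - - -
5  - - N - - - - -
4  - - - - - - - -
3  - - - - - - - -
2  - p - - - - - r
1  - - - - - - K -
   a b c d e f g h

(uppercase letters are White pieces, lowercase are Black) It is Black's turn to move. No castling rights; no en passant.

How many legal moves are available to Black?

Black to move; king on a8.
In check: yes, from the white knight on b6.
Legal moves: Kb8, Ka7.
Count: 2.

2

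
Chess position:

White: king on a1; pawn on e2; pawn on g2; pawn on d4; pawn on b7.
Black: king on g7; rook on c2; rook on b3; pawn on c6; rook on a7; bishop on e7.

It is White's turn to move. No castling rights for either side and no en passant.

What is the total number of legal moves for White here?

0

White to move; king on a1.
In check: yes, from the black rook on a7.
Legal moves: none.
Count: 0.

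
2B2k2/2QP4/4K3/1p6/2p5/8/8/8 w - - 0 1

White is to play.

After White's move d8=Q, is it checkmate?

yes

After d8=Q: black king on f8; in check: yes, from the white queen on d8.
King squares — e7: attacked by Ke6; f7: attacked by Ke6; g7: attacked by Qc7; e8: attacked by Qd8; g8: attacked by Qd8.
Black has no legal moves → checkmate.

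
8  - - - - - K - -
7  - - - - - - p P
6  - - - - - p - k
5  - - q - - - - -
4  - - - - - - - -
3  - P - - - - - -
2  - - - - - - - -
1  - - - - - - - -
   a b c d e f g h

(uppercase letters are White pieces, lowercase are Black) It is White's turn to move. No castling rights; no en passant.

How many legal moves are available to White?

3

White to move; king on f8.
In check: yes, from the black queen on c5.
Legal moves: Kg8, Ke8, Kf7.
Count: 3.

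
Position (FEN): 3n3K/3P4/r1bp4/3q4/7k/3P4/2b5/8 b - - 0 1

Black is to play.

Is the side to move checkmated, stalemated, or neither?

neither

Black to move; black king on h4.
In check: no.
Legal moves for Black include: Nf7+, Nb7, Ne6, Ba8, Bxd7, Bb7, Bb5, B6a4, Ra8, Ra7, Rb6, Ra5, Ra4, Ra3, Ra2, Ra1, Qg8+, Qf7, ... (list truncated; more exist).
Black has legal moves and is not in check → neither.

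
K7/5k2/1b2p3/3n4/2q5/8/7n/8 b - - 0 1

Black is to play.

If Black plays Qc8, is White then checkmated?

After Qc8: white king on a8; in check: yes, from the black queen on c8.
King squares — a7: attacked by Bb6; b7: attacked by Qc8; b8: attacked by Qc8.
White has no legal moves → checkmate.

yes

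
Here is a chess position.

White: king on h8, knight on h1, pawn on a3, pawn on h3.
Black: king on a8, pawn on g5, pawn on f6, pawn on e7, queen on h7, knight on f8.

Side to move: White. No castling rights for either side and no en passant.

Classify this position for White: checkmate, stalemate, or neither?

checkmate

White to move; white king on h8.
In check: yes, from the black queen on h7.
King squares — g7: attacked by Qh7; h7: attacked by Nf8; g8: attacked by Qh7.
Legal moves for White: none.
In check with no legal moves → checkmate.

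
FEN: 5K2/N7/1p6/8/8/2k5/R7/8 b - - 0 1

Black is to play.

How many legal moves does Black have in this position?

6

Black to move; king on c3.
In check: no.
Legal moves: Kd4, Kc4, Kb4, Kd3, Kb3, b5.
Count: 6.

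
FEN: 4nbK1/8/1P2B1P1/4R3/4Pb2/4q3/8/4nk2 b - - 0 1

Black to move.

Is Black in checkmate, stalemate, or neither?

neither

Black to move; black king on f1.
In check: no.
Legal moves for Black include: Bg7, Be7, B8h6, Bd6, Bc5, Bb4, Ba3, Ng7, Nc7, Nf6+, Nd6, B4h6, Bg5, Bxe5, Bg3, Bh2, Qxb6, Qc5, ... (list truncated; more exist).
Black has legal moves and is not in check → neither.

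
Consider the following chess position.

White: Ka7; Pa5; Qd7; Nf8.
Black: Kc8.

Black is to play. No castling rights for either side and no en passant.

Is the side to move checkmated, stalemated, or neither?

Black to move; black king on c8.
In check: yes, from the white queen on d7.
King squares — b7: attacked by Ka7; c7: attacked by Qd7; d7: attacked by Nf8; b8: attacked by Ka7; d8: attacked by Qd7.
Legal moves for Black: none.
In check with no legal moves → checkmate.

checkmate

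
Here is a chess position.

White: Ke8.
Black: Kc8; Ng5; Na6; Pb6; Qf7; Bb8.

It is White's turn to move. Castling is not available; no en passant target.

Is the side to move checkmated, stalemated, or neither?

checkmate

White to move; white king on e8.
In check: yes, from the black queen on f7.
King squares — d7: attacked by Qf7; e7: attacked by Qf7; f7: attacked by Ng5; d8: attacked by Kc8; f8: attacked by Qf7.
Legal moves for White: none.
In check with no legal moves → checkmate.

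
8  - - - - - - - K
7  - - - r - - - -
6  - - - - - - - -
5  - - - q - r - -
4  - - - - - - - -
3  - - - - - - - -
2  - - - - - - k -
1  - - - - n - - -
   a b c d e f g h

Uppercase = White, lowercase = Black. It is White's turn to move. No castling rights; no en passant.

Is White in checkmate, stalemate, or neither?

stalemate

White to move; white king on h8.
In check: no.
King squares — g7: attacked by Rd7; h7: attacked by Rd7; g8: attacked by Qd5.
Legal moves for White: none.
Not in check and no legal moves → stalemate.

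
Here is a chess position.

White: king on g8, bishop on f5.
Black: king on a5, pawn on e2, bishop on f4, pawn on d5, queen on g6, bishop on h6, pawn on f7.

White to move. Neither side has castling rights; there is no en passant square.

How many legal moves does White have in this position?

2

White to move; king on g8.
In check: yes, from the black queen on g6.
Legal moves: Kh8, Bxg6.
Count: 2.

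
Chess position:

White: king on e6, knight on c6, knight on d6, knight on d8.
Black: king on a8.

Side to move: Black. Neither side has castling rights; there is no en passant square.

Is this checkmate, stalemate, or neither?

Black to move; black king on a8.
In check: no.
King squares — a7: attacked by Nc6; b7: attacked by Nd6; b8: attacked by Nc6.
Legal moves for Black: none.
Not in check and no legal moves → stalemate.

stalemate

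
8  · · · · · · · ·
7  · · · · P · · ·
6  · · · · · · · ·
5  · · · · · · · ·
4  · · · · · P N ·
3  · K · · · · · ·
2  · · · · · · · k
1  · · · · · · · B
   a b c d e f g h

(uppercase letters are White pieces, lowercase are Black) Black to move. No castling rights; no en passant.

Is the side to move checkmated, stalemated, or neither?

neither

Black to move; black king on h2.
In check: yes, from the white knight on g4.
Legal moves for Black: Kh3, Kg3, Kxh1, Kg1.
Black is in check but has 4 legal moves → neither.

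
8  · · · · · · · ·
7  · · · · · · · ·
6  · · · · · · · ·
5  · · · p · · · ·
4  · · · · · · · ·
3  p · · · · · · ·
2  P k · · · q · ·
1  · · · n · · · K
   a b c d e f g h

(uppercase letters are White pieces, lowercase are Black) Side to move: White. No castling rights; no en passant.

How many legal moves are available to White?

White to move; king on h1.
In check: no.
Legal moves: none.
Count: 0.

0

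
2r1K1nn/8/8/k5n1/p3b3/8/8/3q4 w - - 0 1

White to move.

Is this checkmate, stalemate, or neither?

checkmate

White to move; white king on e8.
In check: yes, from the black rook on c8.
King squares — d7: attacked by Qd1; e7: attacked by Ng8; f7: attacked by Ng5; d8: attacked by Qd1; f8: attacked by Rc8.
Legal moves for White: none.
In check with no legal moves → checkmate.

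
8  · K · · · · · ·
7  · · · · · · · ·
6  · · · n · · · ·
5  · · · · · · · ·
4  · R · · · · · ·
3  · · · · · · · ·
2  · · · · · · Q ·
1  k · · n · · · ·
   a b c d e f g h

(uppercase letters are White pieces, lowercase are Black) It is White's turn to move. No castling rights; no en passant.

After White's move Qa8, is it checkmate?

yes

After Qa8: black king on a1; in check: yes, from the white queen on a8.
King squares — b1: attacked by Rb4; a2: attacked by Qa8; b2: attacked by Rb4.
Black has no legal moves → checkmate.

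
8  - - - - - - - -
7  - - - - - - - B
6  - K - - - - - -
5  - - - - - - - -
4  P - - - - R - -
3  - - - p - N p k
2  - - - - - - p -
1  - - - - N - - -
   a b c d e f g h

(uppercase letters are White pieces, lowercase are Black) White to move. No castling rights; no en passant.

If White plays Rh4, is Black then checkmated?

After Rh4: black king on h3; in check: yes, from the white rook on h4.
King squares — g2: own pawn; h2: attacked by Nf3; g3: own pawn; g4: attacked by Rh4; h4: attacked by Nf3.
Black has no legal moves → checkmate.

yes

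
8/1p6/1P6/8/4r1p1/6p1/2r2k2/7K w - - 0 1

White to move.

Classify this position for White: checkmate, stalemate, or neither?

White to move; white king on h1.
In check: no.
King squares — g1: attacked by Kf2; g2: attacked by Kf2; h2: attacked by Pg3.
Legal moves for White: none.
Not in check and no legal moves → stalemate.

stalemate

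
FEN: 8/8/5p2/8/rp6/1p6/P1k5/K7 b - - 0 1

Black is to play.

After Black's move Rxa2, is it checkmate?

After Rxa2: white king on a1; in check: yes, from the black rook on a2.
King squares — b1: attacked by Kc2; a2: attacked by Pb3; b2: attacked by Ra2.
White has no legal moves → checkmate.

yes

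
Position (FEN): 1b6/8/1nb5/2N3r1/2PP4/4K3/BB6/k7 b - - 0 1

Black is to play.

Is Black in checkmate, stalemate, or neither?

neither

Black to move; black king on a1.
In check: yes, from the white bishop on b2.
Legal moves for Black: Kxb2, Kxa2.
Black is in check but has 2 legal moves → neither.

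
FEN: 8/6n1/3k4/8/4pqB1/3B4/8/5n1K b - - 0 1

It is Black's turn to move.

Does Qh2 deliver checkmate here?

After Qh2: white king on h1; in check: yes, from the black queen on h2.
King squares — g1: attacked by Qh2; g2: attacked by Qh2; h2: attacked by Nf1.
White has no legal moves → checkmate.

yes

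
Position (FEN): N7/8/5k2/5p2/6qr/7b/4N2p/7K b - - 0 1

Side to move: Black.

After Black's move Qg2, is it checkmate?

After Qg2: white king on h1; in check: yes, from the black queen on g2.
King squares — g1: attacked by Qg2; g2: attacked by Bh3; h2: attacked by Qg2.
White has no legal moves → checkmate.

yes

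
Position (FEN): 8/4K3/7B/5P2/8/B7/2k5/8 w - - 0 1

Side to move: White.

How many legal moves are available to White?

21

White to move; king on e7.
In check: no.
Legal moves: Kf8, Ke8, Kd8, Kf7, Kd7, Kf6, Ke6, Kd6, Bf8, Bg7, Bg5, Bf4, Be3, Bd2, Bhc1, Bd6, Bc5, Bb4, Bb2, Bac1, f6.
Count: 21.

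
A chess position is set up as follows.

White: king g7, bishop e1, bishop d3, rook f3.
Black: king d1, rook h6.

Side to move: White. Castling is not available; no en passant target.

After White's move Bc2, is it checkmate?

After Bc2: black king on d1; in check: yes, from the white bishop on c2.
Black has 4 legal replies: Ke2, Kxc2, Kxe1, Kc1.
In check but a legal move exists → not checkmate.

no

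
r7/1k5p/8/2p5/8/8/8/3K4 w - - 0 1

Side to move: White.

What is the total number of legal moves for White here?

5

White to move; king on d1.
In check: no.
Legal moves: Ke2, Kd2, Kc2, Ke1, Kc1.
Count: 5.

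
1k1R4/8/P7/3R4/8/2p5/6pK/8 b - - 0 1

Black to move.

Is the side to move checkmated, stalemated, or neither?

Black to move; black king on b8.
In check: yes, from the white rook on d8.
King squares — a7: available; b7: attacked by Pa6; c7: available; a8: attacked by Rd8; c8: attacked by Rd8.
Legal moves for Black: Kc7, Ka7.
Black is in check but has 2 legal moves → neither.

neither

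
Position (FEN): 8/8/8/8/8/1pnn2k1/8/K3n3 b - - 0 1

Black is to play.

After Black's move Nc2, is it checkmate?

After Nc2: white king on a1; in check: yes, from the black knight on c2.
King squares — b1: attacked by Nc3; a2: attacked by Pb3; b2: attacked by Nd3.
White has no legal moves → checkmate.

yes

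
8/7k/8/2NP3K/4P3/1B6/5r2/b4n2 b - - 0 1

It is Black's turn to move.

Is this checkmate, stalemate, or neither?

neither

Black to move; black king on h7.
In check: no.
Legal moves for Black include: Kh8, Kg8, Kg7, Rf8, Rf7, Rf6, Rf5+, Rf4, Rf3, Rh2+, Rg2, Re2, Rd2, Rc2, Rb2, Ra2, Ng3+, Ne3, ... (list truncated; more exist).
Black has legal moves and is not in check → neither.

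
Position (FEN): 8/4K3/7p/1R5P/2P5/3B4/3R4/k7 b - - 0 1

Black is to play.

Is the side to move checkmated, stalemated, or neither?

stalemate

Black to move; black king on a1.
In check: no.
King squares — b1: attacked by Bd3; a2: attacked by Rd2; b2: attacked by Rd2.
Legal moves for Black: none.
Not in check and no legal moves → stalemate.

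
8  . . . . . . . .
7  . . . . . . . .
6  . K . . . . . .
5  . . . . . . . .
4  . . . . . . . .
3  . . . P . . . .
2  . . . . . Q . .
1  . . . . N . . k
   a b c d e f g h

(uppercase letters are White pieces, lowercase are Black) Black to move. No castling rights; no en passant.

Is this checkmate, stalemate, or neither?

Black to move; black king on h1.
In check: no.
King squares — g1: attacked by Qf2; g2: attacked by Ne1; h2: attacked by Qf2.
Legal moves for Black: none.
Not in check and no legal moves → stalemate.

stalemate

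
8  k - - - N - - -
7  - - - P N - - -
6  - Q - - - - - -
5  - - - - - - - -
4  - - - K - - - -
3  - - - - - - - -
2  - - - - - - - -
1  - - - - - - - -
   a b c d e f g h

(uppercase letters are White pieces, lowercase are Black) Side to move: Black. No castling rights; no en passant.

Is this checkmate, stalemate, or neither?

stalemate

Black to move; black king on a8.
In check: no.
King squares — a7: attacked by Qb6; b7: attacked by Qb6; b8: attacked by Qb6.
Legal moves for Black: none.
Not in check and no legal moves → stalemate.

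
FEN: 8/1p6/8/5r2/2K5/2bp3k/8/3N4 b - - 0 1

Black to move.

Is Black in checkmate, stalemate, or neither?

neither

Black to move; black king on h3.
In check: no.
Legal moves for Black include: Rf8, Rf7, Rf6, Rh5, Rg5, Re5, Rd5, Rc5+, Rb5, Ra5, Rf4+, Rf3, Rf2, Rf1, Kh4, Kg4, Kg3, Kh2, ... (list truncated; more exist).
Black has legal moves and is not in check → neither.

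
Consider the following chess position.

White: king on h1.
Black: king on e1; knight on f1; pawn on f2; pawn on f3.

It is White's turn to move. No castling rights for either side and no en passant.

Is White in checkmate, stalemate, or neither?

stalemate

White to move; white king on h1.
In check: no.
King squares — g1: attacked by Pf2; g2: attacked by Pf3; h2: attacked by Nf1.
Legal moves for White: none.
Not in check and no legal moves → stalemate.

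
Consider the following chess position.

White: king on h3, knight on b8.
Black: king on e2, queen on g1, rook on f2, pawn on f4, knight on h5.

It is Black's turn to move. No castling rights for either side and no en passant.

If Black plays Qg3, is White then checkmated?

yes

After Qg3: white king on h3; in check: yes, from the black queen on g3.
King squares — g2: attacked by Rf2; h2: attacked by Rf2; g3: attacked by Pf4; g4: attacked by Qg3; h4: attacked by Qg3.
White has no legal moves → checkmate.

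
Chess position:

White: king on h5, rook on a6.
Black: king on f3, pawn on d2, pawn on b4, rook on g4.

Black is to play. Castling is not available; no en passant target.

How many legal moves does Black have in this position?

Black to move; king on f3.
In check: no.
Legal moves: Rg8, Rg7, Rg6, Rg5+, Rh4+, Rf4, Re4, Rd4, Rc4, Rg3, Rg2, Rg1, Kf4, Ke4, Kg3, Ke3, Kg2, Kf2, Ke2, b3, d1=Q, d1=R, d1=B, d1=N.
Count: 24.

24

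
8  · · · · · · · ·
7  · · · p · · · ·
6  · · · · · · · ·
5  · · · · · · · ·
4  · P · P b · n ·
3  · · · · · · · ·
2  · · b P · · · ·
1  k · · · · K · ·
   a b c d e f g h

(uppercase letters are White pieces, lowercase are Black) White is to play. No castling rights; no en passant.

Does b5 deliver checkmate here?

After b5: black king on a1; in check: no.
Black is not in check, so this cannot be checkmate.

no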